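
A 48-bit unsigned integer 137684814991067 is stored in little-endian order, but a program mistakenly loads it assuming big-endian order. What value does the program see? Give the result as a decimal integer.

240855277255037

137684814991067 in 48-bit hexadecimal is 0x7D393E7D0EDB.
Stored little-endian, the bytes at ascending addresses are DB 0E 7D 3E 39 7D.
Read back as big-endian, the last byte is least significant, giving 0xDB0E7D3E397D.
0xDB0E7D3E397D = 240855277255037.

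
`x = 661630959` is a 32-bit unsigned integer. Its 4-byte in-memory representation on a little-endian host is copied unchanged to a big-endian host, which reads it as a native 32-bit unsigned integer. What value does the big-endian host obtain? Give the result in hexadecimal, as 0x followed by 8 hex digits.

661630959 in 32-bit hexadecimal is 0x276FAFEF.
Stored little-endian, the bytes at ascending addresses are EF AF 6F 27.
Read back as big-endian, the last byte is least significant, giving 0xEFAF6F27.

0xEFAF6F27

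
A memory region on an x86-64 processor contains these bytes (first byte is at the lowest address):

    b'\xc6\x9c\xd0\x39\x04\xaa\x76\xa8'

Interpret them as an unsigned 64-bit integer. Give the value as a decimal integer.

Little-endian stores the least-significant byte at the lowest address.
Reassemble most-significant byte first: A8 76 AA 04 39 D0 9C C6 → 0xA876AA0439D09CC6.
0xA876AA0439D09CC6 = 12139076780750314694.

12139076780750314694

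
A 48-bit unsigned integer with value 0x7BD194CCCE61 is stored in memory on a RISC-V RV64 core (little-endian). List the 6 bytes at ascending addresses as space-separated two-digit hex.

Split into bytes (most-significant first): 7B D1 94 CC CE 61.
In little-endian order the low byte comes first in memory.
So at ascending addresses the bytes are 61 CE CC 94 D1 7B.

61 CE CC 94 D1 7B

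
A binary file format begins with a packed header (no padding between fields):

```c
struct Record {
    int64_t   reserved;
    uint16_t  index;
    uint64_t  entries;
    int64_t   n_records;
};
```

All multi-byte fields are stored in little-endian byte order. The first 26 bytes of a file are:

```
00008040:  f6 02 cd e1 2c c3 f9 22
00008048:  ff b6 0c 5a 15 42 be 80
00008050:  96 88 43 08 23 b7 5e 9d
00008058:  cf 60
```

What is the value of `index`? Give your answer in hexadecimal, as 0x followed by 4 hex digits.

`index` follows `reserved` (8 bytes), so it starts at byte offset 8 and occupies 2 bytes.
Bytes at offsets 8..9: FF B6.
In little-endian order the low byte comes first in memory.
Reassemble most-significant byte first: B6 FF → 0xB6FF.

0xB6FF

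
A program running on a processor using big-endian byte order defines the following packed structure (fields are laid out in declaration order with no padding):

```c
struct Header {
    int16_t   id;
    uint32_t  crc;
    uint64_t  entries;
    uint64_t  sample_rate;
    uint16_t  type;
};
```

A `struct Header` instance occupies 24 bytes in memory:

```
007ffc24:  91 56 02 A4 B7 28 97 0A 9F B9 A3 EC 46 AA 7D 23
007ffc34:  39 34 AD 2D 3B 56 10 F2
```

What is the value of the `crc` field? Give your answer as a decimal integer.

`crc` follows `id` (2 bytes), so it starts at byte offset 2 and occupies 4 bytes.
Bytes at offsets 2..5: 02 A4 B7 28.
Big-endian: lowest address holds the most-significant byte.
The bytes are already most-significant first: 0x02A4B728.
0x02A4B728 = 44349224.

44349224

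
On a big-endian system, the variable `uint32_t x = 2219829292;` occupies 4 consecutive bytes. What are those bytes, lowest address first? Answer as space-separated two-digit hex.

2219829292 in hexadecimal, padded to 32 bits, is 0x844FE82C.
Split into bytes (most-significant first): 84 4F E8 2C.
Big-endian: lowest address holds the most-significant byte.
So the memory order matches the most-significant-first order: 84 4F E8 2C.

84 4F E8 2C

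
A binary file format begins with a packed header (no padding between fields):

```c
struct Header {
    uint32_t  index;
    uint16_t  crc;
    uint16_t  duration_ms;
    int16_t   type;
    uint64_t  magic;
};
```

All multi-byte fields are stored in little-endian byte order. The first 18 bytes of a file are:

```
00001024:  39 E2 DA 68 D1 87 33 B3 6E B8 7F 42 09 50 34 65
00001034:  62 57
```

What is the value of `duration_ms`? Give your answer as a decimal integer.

45875

`duration_ms` follows `index` (4 B), `crc` (2 B), so it starts at offset 4 + 2 = 6 and occupies 2 bytes.
Bytes at offsets 6..7: 33 B3.
Little-endian: lowest address holds the least-significant byte.
Reassemble most-significant byte first: B3 33 → 0xB333.
0xB333 = 45875.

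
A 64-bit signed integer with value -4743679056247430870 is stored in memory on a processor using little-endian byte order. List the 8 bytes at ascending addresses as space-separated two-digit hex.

Two's complement of -4743679056247430870 in 64 bits: 4743679056247430870 = 0x41D4EEF7F4169ED6; invert → 0xBE2B11080BE96129; add 1 → 0xBE2B11080BE9612A.
Split into bytes (most-significant first): BE 2B 11 08 0B E9 61 2A.
Little-endian stores the least-significant byte at the lowest address.
So at ascending addresses the bytes are 2A 61 E9 0B 08 11 2B BE.

2A 61 E9 0B 08 11 2B BE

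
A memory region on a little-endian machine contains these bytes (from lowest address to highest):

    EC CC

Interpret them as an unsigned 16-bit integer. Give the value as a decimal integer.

52460

Little-endian: lowest address holds the least-significant byte.
Reassemble most-significant byte first: CC EC → 0xCCEC.
0xCCEC = 52460.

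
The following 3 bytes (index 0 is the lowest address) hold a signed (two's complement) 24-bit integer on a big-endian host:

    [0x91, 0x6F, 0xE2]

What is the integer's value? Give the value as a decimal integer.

In big-endian order the high byte comes first in memory.
The bytes are already most-significant first: 0x916FE2.
Top bit is set, so as a signed 24-bit value this is 0x916FE2 − 2^24 = -7245854.

-7245854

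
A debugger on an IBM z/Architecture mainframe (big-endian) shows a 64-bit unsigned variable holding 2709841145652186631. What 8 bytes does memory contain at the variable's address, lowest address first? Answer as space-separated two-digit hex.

25 9B 4A 2A 24 56 0E 07

2709841145652186631 in hexadecimal, padded to 64 bits, is 0x259B4A2A24560E07.
Split into bytes (most-significant first): 25 9B 4A 2A 24 56 0E 07.
Big-endian: lowest address holds the most-significant byte.
So the memory order matches the most-significant-first order: 25 9B 4A 2A 24 56 0E 07.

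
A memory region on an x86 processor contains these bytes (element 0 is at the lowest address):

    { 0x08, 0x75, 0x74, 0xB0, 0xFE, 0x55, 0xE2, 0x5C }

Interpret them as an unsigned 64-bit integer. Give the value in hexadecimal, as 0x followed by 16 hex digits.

0x5CE255FEB0747508

Little-endian: lowest address holds the least-significant byte.
Reassemble most-significant byte first: 5C E2 55 FE B0 74 75 08 → 0x5CE255FEB0747508.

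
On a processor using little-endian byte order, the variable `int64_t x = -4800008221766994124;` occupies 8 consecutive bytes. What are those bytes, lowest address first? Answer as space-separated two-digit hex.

34 B7 9F 2E F4 F1 62 BD

Two's complement of -4800008221766994124 in 64 bits: 4800008221766994124 = 0x429D0E0BD16048CC; invert → 0xBD62F1F42E9FB733; add 1 → 0xBD62F1F42E9FB734.
Split into bytes (most-significant first): BD 62 F1 F4 2E 9F B7 34.
Little-endian stores the least-significant byte at the lowest address.
So at ascending addresses the bytes are 34 B7 9F 2E F4 F1 62 BD.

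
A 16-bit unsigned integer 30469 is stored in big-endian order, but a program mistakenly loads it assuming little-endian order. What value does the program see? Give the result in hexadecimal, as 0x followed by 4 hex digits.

0x0577

30469 in 16-bit hexadecimal is 0x7705.
Stored big-endian, the bytes at ascending addresses are 77 05.
Read back as little-endian, the first byte is least significant, giving 0x0577.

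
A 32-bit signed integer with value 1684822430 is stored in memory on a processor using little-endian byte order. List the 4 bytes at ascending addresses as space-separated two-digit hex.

9E 59 6C 64

1684822430 in hexadecimal, padded to 32 bits, is 0x646C599E.
Split into bytes (most-significant first): 64 6C 59 9E.
In little-endian order the low byte comes first in memory.
So at ascending addresses the bytes are 9E 59 6C 64.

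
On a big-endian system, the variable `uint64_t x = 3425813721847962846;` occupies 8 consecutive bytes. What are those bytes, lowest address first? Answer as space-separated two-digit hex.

3425813721847962846 in hexadecimal, padded to 64 bits, is 0x2F8AEF6DE5681CDE.
Split into bytes (most-significant first): 2F 8A EF 6D E5 68 1C DE.
In big-endian order the high byte comes first in memory.
So the memory order matches the most-significant-first order: 2F 8A EF 6D E5 68 1C DE.

2F 8A EF 6D E5 68 1C DE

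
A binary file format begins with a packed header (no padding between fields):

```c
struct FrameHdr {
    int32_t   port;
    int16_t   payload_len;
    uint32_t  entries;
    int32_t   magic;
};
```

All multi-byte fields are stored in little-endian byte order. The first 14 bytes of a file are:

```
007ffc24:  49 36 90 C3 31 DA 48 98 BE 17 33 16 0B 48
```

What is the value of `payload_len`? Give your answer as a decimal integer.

-9679

`payload_len` follows `port` (4 bytes), so it starts at byte offset 4 and occupies 2 bytes.
Bytes at offsets 4..5: 31 DA.
Little-endian: lowest address holds the least-significant byte.
Reassemble most-significant byte first: DA 31 → 0xDA31.
Top bit is set, so as a signed 16-bit value this is 0xDA31 − 2^16 = -9679.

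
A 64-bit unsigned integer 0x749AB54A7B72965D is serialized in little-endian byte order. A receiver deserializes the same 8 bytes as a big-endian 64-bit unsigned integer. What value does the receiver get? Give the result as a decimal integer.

6743703365893855860

Stored little-endian, the bytes at ascending addresses are 5D 96 72 7B 4A B5 9A 74.
Read back as big-endian, the last byte is least significant, giving 0x5D96727B4AB59A74.
0x5D96727B4AB59A74 = 6743703365893855860.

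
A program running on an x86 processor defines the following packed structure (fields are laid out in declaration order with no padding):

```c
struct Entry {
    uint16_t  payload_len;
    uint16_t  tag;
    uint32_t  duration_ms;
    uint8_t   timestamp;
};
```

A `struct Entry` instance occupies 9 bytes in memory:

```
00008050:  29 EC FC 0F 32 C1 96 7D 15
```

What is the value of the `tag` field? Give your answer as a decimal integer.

`tag` follows `payload_len` (2 bytes), so it starts at byte offset 2 and occupies 2 bytes.
Bytes at offsets 2..3: FC 0F.
In little-endian order the low byte comes first in memory.
Reassemble most-significant byte first: 0F FC → 0x0FFC.
0x0FFC = 4092.

4092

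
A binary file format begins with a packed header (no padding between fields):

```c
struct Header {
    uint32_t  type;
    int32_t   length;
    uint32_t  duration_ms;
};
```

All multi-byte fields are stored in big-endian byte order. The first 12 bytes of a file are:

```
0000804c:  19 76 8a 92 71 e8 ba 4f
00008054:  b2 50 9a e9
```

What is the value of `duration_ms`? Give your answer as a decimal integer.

`duration_ms` follows `type` (4 B), `length` (4 B), so it starts at offset 4 + 4 = 8 and occupies 4 bytes.
Bytes at offsets 8..11: B2 50 9A E9.
Big-endian: lowest address holds the most-significant byte.
The bytes are already most-significant first: 0xB2509AE9.
0xB2509AE9 = 2991626985.

2991626985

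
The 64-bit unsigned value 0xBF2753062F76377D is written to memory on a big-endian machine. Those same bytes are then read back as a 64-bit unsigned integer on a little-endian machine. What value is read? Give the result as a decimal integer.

Stored big-endian, the bytes at ascending addresses are BF 27 53 06 2F 76 37 7D.
Read back as little-endian, the first byte is least significant, giving 0x7D37762F065327BF.
0x7D37762F065327BF = 9022810322801731519.

9022810322801731519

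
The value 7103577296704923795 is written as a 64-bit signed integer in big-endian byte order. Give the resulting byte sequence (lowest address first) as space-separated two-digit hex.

62 94 F9 EA 3C A0 68 93

7103577296704923795 in hexadecimal, padded to 64 bits, is 0x6294F9EA3CA06893.
Split into bytes (most-significant first): 62 94 F9 EA 3C A0 68 93.
In big-endian order the high byte comes first in memory.
So the memory order matches the most-significant-first order: 62 94 F9 EA 3C A0 68 93.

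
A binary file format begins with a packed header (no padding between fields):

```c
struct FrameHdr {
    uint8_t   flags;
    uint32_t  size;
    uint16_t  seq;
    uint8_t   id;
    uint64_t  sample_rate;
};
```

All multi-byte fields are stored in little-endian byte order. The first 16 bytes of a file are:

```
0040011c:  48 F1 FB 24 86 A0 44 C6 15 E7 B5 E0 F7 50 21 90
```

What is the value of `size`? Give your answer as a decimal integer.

`size` follows `flags` (1 byte), so it starts at byte offset 1 and occupies 4 bytes.
Bytes at offsets 1..4: F1 FB 24 86.
Little-endian: lowest address holds the least-significant byte.
Reassemble most-significant byte first: 86 24 FB F1 → 0x8624FBF1.
0x8624FBF1 = 2250570737.

2250570737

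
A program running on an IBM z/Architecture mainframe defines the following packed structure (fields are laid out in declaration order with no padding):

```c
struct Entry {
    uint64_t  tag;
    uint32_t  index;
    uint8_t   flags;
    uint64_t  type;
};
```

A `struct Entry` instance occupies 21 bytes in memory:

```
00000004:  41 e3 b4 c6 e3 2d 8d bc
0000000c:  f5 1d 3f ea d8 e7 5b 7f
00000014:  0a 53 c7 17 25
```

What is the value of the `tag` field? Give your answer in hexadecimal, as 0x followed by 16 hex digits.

`tag` is the first field, at byte offset 0, occupying 8 bytes.
Bytes at offsets 0..7: 41 E3 B4 C6 E3 2D 8D BC.
Big-endian: lowest address holds the most-significant byte.
The bytes are already most-significant first: 0x41E3B4C6E32D8DBC.

0x41E3B4C6E32D8DBC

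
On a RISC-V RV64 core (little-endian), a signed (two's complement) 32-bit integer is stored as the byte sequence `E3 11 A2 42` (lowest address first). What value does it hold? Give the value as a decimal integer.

1117917667

In little-endian order the low byte comes first in memory.
Reassemble most-significant byte first: 42 A2 11 E3 → 0x42A211E3.
0x42A211E3 = 1117917667.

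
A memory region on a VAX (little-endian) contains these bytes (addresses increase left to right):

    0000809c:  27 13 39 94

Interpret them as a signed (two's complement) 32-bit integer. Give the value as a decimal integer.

Little-endian stores the least-significant byte at the lowest address.
Reassemble most-significant byte first: 94 39 13 27 → 0x94391327.
Top bit is set, so as a signed 32-bit value this is 0x94391327 − 2^32 = -1808198873.

-1808198873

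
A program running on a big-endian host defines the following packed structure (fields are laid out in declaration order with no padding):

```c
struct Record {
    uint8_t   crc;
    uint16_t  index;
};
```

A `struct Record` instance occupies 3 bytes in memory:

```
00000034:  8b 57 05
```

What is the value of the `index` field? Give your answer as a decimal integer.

`index` follows `crc` (1 byte), so it starts at byte offset 1 and occupies 2 bytes.
Bytes at offsets 1..2: 57 05.
In big-endian order the high byte comes first in memory.
The bytes are already most-significant first: 0x5705.
0x5705 = 22277.

22277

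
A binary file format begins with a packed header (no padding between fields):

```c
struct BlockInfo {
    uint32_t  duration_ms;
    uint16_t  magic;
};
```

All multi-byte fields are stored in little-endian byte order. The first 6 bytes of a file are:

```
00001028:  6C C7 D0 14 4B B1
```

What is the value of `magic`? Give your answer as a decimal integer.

45387

`magic` follows `duration_ms` (4 bytes), so it starts at byte offset 4 and occupies 2 bytes.
Bytes at offsets 4..5: 4B B1.
In little-endian order the low byte comes first in memory.
Reassemble most-significant byte first: B1 4B → 0xB14B.
0xB14B = 45387.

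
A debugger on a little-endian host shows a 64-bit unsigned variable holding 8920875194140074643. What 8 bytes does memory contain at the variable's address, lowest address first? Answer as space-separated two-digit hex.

8920875194140074643 in hexadecimal, padded to 64 bits, is 0x7BCD50B968502293.
Split into bytes (most-significant first): 7B CD 50 B9 68 50 22 93.
Little-endian: lowest address holds the least-significant byte.
So at ascending addresses the bytes are 93 22 50 68 B9 50 CD 7B.

93 22 50 68 B9 50 CD 7B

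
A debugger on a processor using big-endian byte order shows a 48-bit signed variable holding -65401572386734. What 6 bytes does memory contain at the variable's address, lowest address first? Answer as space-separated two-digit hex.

C4 84 82 82 98 52

Two's complement of -65401572386734 in 48 bits: 65401572386734 = 0x3B7B7D7D67AE; invert → 0xC48482829851; add 1 → 0xC48482829852.
Split into bytes (most-significant first): C4 84 82 82 98 52.
In big-endian order the high byte comes first in memory.
So the memory order matches the most-significant-first order: C4 84 82 82 98 52.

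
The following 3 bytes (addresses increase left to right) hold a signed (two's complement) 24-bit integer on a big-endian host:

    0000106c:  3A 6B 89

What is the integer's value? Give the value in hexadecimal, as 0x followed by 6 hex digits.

0x3A6B89

In big-endian order the high byte comes first in memory.
The bytes are already most-significant first: 0x3A6B89.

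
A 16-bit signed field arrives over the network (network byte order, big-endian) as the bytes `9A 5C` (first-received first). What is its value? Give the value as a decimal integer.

Big-endian stores the most-significant byte at the lowest address.
The bytes are already most-significant first: 0x9A5C.
Top bit is set, so as a signed 16-bit value this is 0x9A5C − 2^16 = -26020.

-26020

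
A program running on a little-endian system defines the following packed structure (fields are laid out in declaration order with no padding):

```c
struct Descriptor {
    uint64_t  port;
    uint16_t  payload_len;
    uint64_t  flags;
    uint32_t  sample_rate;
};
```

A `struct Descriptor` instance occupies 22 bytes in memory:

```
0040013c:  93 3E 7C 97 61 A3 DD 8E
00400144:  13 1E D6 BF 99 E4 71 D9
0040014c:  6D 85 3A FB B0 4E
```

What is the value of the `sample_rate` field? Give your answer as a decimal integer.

`sample_rate` follows `port` (8 B), `payload_len` (2 B), `flags` (8 B), so it starts at offset 8 + 2 + 8 = 18 and occupies 4 bytes.
Bytes at offsets 18..21: 3A FB B0 4E.
Little-endian stores the least-significant byte at the lowest address.
Reassemble most-significant byte first: 4E B0 FB 3A → 0x4EB0FB3A.
0x4EB0FB3A = 1320221498.

1320221498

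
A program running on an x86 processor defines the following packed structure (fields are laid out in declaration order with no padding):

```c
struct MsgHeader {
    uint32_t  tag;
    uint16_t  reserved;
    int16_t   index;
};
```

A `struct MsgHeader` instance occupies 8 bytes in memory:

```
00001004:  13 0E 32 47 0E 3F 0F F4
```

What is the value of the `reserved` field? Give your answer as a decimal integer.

`reserved` follows `tag` (4 bytes), so it starts at byte offset 4 and occupies 2 bytes.
Bytes at offsets 4..5: 0E 3F.
Little-endian: lowest address holds the least-significant byte.
Reassemble most-significant byte first: 3F 0E → 0x3F0E.
0x3F0E = 16142.

16142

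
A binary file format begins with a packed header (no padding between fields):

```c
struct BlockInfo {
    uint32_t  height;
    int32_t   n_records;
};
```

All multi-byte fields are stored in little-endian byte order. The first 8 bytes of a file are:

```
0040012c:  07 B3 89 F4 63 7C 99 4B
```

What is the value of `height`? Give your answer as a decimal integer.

4102664967

`height` is the first field, at byte offset 0, occupying 4 bytes.
Bytes at offsets 0..3: 07 B3 89 F4.
In little-endian order the low byte comes first in memory.
Reassemble most-significant byte first: F4 89 B3 07 → 0xF489B307.
0xF489B307 = 4102664967.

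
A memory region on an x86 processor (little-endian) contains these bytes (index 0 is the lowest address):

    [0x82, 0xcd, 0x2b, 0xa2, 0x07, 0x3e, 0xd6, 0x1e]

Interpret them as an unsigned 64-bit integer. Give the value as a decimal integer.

In little-endian order the low byte comes first in memory.
Reassemble most-significant byte first: 1E D6 3E 07 A2 2B CD 82 → 0x1ED63E07A22BCD82.
0x1ED63E07A22BCD82 = 2222031668660391298.

2222031668660391298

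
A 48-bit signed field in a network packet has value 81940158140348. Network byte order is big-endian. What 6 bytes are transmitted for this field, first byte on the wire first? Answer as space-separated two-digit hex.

81940158140348 in hexadecimal, padded to 48 bits, is 0x4A862E04CFBC.
Split into bytes (most-significant first): 4A 86 2E 04 CF BC.
Big-endian stores the most-significant byte at the lowest address.
So the memory order matches the most-significant-first order: 4A 86 2E 04 CF BC.

4A 86 2E 04 CF BC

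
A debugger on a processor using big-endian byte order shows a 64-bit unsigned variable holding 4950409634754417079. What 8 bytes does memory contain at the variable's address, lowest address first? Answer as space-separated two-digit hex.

44 B3 63 55 9C 35 51 B7

4950409634754417079 in hexadecimal, padded to 64 bits, is 0x44B363559C3551B7.
Split into bytes (most-significant first): 44 B3 63 55 9C 35 51 B7.
In big-endian order the high byte comes first in memory.
So the memory order matches the most-significant-first order: 44 B3 63 55 9C 35 51 B7.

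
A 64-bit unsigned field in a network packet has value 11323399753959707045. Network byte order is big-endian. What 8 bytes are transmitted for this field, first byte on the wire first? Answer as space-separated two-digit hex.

11323399753959707045 in hexadecimal, padded to 64 bits, is 0x9D24CC15108391A5.
Split into bytes (most-significant first): 9D 24 CC 15 10 83 91 A5.
In big-endian order the high byte comes first in memory.
So the memory order matches the most-significant-first order: 9D 24 CC 15 10 83 91 A5.

9D 24 CC 15 10 83 91 A5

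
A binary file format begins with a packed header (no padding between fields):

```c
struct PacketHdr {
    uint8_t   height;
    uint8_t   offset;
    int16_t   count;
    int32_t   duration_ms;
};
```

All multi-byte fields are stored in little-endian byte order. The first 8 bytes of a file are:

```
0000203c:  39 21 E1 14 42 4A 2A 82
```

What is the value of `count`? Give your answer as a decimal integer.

5345

`count` follows `height` (1 B), `offset` (1 B), so it starts at offset 1 + 1 = 2 and occupies 2 bytes.
Bytes at offsets 2..3: E1 14.
Little-endian stores the least-significant byte at the lowest address.
Reassemble most-significant byte first: 14 E1 → 0x14E1.
0x14E1 = 5345.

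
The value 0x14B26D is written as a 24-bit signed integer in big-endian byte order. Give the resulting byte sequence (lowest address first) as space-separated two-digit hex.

14 B2 6D

Split into bytes (most-significant first): 14 B2 6D.
Big-endian: lowest address holds the most-significant byte.
So the memory order matches the most-significant-first order: 14 B2 6D.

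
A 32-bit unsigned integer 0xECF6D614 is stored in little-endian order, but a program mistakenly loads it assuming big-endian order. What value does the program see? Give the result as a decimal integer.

349632236

Stored little-endian, the bytes at ascending addresses are 14 D6 F6 EC.
Read back as big-endian, the last byte is least significant, giving 0x14D6F6EC.
0x14D6F6EC = 349632236.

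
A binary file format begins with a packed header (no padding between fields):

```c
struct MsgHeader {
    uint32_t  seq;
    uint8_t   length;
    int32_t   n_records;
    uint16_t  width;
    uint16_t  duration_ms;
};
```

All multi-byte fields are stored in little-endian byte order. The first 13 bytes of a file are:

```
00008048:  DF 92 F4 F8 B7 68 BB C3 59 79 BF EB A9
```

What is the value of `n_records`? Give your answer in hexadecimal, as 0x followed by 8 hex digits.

0x59C3BB68

`n_records` follows `seq` (4 B), `length` (1 B), so it starts at offset 4 + 1 = 5 and occupies 4 bytes.
Bytes at offsets 5..8: 68 BB C3 59.
In little-endian order the low byte comes first in memory.
Reassemble most-significant byte first: 59 C3 BB 68 → 0x59C3BB68.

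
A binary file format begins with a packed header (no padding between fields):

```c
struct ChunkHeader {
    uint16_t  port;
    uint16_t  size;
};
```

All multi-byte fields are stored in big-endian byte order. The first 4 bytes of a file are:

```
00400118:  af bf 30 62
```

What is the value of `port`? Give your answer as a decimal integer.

44991

`port` is the first field, at byte offset 0, occupying 2 bytes.
Bytes at offsets 0..1: AF BF.
In big-endian order the high byte comes first in memory.
The bytes are already most-significant first: 0xAFBF.
0xAFBF = 44991.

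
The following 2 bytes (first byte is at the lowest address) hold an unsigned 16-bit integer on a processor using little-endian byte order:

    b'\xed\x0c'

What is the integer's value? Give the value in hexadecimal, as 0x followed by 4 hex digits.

Little-endian: lowest address holds the least-significant byte.
Reassemble most-significant byte first: 0C ED → 0x0CED.

0x0CED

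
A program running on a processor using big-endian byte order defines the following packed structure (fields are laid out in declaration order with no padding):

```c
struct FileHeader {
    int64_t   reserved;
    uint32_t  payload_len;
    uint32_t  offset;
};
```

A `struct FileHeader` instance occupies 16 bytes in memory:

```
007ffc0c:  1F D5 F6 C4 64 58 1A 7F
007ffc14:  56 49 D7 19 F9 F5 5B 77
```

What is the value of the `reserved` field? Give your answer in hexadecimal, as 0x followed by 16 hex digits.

0x1FD5F6C464581A7F

`reserved` is the first field, at byte offset 0, occupying 8 bytes.
Bytes at offsets 0..7: 1F D5 F6 C4 64 58 1A 7F.
Big-endian: lowest address holds the most-significant byte.
The bytes are already most-significant first: 0x1FD5F6C464581A7F.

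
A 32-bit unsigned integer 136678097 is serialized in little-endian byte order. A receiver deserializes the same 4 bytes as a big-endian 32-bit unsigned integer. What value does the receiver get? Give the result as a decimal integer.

136678097 in 32-bit hexadecimal is 0x08258AD1.
Stored little-endian, the bytes at ascending addresses are D1 8A 25 08.
Read back as big-endian, the last byte is least significant, giving 0xD18A2508.
0xD18A2508 = 3515491592.

3515491592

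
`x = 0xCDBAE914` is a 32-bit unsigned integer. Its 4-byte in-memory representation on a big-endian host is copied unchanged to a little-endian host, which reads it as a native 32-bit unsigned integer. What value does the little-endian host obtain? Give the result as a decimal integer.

350862029

Stored big-endian, the bytes at ascending addresses are CD BA E9 14.
Read back as little-endian, the first byte is least significant, giving 0x14E9BACD.
0x14E9BACD = 350862029.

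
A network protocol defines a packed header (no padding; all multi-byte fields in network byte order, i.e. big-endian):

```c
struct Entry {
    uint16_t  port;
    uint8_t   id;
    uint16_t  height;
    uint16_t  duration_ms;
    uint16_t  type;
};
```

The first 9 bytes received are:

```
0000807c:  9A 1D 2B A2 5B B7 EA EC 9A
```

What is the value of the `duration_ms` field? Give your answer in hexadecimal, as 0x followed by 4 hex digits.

0xB7EA

`duration_ms` follows `port` (2 B), `id` (1 B), `height` (2 B), so it starts at offset 2 + 1 + 2 = 5 and occupies 2 bytes.
Bytes at offsets 5..6: B7 EA.
Big-endian: lowest address holds the most-significant byte.
The bytes are already most-significant first: 0xB7EA.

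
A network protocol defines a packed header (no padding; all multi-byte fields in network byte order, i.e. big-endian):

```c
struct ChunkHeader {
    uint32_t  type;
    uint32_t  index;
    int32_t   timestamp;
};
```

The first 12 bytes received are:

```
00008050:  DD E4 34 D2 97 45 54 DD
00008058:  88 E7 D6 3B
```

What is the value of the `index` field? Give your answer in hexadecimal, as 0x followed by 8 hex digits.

0x974554DD

`index` follows `type` (4 bytes), so it starts at byte offset 4 and occupies 4 bytes.
Bytes at offsets 4..7: 97 45 54 DD.
Big-endian: lowest address holds the most-significant byte.
The bytes are already most-significant first: 0x974554DD.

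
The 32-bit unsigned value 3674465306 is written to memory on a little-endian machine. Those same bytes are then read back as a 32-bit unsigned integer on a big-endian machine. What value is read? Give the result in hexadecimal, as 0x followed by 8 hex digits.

3674465306 in 32-bit hexadecimal is 0xDB03E41A.
Stored little-endian, the bytes at ascending addresses are 1A E4 03 DB.
Read back as big-endian, the last byte is least significant, giving 0x1AE403DB.

0x1AE403DB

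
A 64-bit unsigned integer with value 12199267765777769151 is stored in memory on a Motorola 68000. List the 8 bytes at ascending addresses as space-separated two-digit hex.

12199267765777769151 in hexadecimal, padded to 64 bits, is 0xA94C8166030EA2BF.
Split into bytes (most-significant first): A9 4C 81 66 03 0E A2 BF.
Big-endian stores the most-significant byte at the lowest address.
So the memory order matches the most-significant-first order: A9 4C 81 66 03 0E A2 BF.

A9 4C 81 66 03 0E A2 BF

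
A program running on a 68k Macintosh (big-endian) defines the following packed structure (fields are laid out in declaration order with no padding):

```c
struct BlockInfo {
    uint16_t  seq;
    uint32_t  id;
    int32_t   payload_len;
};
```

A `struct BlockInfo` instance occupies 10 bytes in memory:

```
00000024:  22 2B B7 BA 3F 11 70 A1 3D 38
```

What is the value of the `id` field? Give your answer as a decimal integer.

`id` follows `seq` (2 bytes), so it starts at byte offset 2 and occupies 4 bytes.
Bytes at offsets 2..5: B7 BA 3F 11.
Big-endian stores the most-significant byte at the lowest address.
The bytes are already most-significant first: 0xB7BA3F11.
0xB7BA3F11 = 3082436369.

3082436369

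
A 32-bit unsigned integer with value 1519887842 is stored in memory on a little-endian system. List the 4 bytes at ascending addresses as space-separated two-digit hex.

1519887842 in hexadecimal, padded to 32 bits, is 0x5A97A5E2.
Split into bytes (most-significant first): 5A 97 A5 E2.
In little-endian order the low byte comes first in memory.
So at ascending addresses the bytes are E2 A5 97 5A.

E2 A5 97 5A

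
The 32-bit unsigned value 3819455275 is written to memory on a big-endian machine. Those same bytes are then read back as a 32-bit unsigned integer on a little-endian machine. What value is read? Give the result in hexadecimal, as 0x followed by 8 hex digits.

0x2B43A8E3

3819455275 in 32-bit hexadecimal is 0xE3A8432B.
Stored big-endian, the bytes at ascending addresses are E3 A8 43 2B.
Read back as little-endian, the first byte is least significant, giving 0x2B43A8E3.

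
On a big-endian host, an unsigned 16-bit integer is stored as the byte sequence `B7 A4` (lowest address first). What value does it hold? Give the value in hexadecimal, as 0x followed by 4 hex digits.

In big-endian order the high byte comes first in memory.
The bytes are already most-significant first: 0xB7A4.

0xB7A4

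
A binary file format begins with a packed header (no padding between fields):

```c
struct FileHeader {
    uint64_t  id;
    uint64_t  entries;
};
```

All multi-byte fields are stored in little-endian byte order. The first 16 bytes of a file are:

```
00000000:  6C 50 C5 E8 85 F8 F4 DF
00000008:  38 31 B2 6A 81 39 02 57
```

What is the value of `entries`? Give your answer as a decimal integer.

`entries` follows `id` (8 bytes), so it starts at byte offset 8 and occupies 8 bytes.
Bytes at offsets 8..15: 38 31 B2 6A 81 39 02 57.
Little-endian stores the least-significant byte at the lowest address.
Reassemble most-significant byte first: 57 02 39 81 6A B2 31 38 → 0x570239816AB23138.
0x570239816AB23138 = 6269636859256779064.

6269636859256779064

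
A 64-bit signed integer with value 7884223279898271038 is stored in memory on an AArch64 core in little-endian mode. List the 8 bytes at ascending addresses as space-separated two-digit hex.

7884223279898271038 in hexadecimal, padded to 64 bits, is 0x6D6A634CF8339D3E.
Split into bytes (most-significant first): 6D 6A 63 4C F8 33 9D 3E.
Little-endian stores the least-significant byte at the lowest address.
So at ascending addresses the bytes are 3E 9D 33 F8 4C 63 6A 6D.

3E 9D 33 F8 4C 63 6A 6D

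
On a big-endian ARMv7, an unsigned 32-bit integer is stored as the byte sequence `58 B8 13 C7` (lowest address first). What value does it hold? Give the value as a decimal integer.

1488458695

Big-endian: lowest address holds the most-significant byte.
The bytes are already most-significant first: 0x58B813C7.
0x58B813C7 = 1488458695.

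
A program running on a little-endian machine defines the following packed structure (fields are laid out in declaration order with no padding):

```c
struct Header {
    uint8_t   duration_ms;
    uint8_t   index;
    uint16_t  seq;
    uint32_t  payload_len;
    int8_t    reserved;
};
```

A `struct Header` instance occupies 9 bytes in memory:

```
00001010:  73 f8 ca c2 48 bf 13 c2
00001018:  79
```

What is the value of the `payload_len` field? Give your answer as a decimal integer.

`payload_len` follows `duration_ms` (1 B), `index` (1 B), `seq` (2 B), so it starts at offset 1 + 1 + 2 = 4 and occupies 4 bytes.
Bytes at offsets 4..7: 48 BF 13 C2.
Little-endian stores the least-significant byte at the lowest address.
Reassemble most-significant byte first: C2 13 BF 48 → 0xC213BF48.
0xC213BF48 = 3256074056.

3256074056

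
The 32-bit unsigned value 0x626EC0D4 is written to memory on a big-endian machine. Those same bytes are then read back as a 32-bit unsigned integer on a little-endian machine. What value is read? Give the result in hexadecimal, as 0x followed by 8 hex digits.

0xD4C06E62

Stored big-endian, the bytes at ascending addresses are 62 6E C0 D4.
Read back as little-endian, the first byte is least significant, giving 0xD4C06E62.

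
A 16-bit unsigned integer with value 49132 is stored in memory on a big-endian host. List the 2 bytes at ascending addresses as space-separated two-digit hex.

BF EC

49132 in hexadecimal, padded to 16 bits, is 0xBFEC.
Split into bytes (most-significant first): BF EC.
Big-endian stores the most-significant byte at the lowest address.
So the memory order matches the most-significant-first order: BF EC.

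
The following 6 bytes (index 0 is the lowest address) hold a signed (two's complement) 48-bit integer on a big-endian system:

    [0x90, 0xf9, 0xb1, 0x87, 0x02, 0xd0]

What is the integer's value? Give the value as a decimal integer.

-122072877038896

Big-endian stores the most-significant byte at the lowest address.
The bytes are already most-significant first: 0x90F9B18702D0.
Top bit is set, so as a signed 48-bit value this is 0x90F9B18702D0 − 2^48 = -122072877038896.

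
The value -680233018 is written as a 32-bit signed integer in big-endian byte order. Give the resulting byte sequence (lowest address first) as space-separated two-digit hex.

Two's complement of -680233018 in 32 bits: 680233018 = 0x288B883A; invert → 0xD77477C5; add 1 → 0xD77477C6.
Split into bytes (most-significant first): D7 74 77 C6.
Big-endian stores the most-significant byte at the lowest address.
So the memory order matches the most-significant-first order: D7 74 77 C6.

D7 74 77 C6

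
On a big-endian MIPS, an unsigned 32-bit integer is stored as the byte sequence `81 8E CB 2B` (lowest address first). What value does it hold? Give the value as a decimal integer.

Big-endian stores the most-significant byte at the lowest address.
The bytes are already most-significant first: 0x818ECB2B.
0x818ECB2B = 2173618987.

2173618987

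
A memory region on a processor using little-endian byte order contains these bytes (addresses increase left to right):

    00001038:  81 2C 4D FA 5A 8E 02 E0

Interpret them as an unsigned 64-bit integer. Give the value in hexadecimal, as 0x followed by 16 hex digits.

In little-endian order the low byte comes first in memory.
Reassemble most-significant byte first: E0 02 8E 5A FA 4D 2C 81 → 0xE0028E5AFA4D2C81.

0xE0028E5AFA4D2C81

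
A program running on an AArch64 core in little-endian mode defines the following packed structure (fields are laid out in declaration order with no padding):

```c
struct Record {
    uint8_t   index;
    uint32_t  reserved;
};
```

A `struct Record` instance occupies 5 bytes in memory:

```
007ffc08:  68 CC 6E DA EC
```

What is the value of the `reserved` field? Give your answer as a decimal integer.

3973738188

`reserved` follows `index` (1 byte), so it starts at byte offset 1 and occupies 4 bytes.
Bytes at offsets 1..4: CC 6E DA EC.
In little-endian order the low byte comes first in memory.
Reassemble most-significant byte first: EC DA 6E CC → 0xECDA6ECC.
0xECDA6ECC = 3973738188.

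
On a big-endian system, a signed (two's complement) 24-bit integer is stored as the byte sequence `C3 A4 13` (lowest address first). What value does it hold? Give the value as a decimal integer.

Big-endian: lowest address holds the most-significant byte.
The bytes are already most-significant first: 0xC3A413.
Top bit is set, so as a signed 24-bit value this is 0xC3A413 − 2^24 = -3955693.

-3955693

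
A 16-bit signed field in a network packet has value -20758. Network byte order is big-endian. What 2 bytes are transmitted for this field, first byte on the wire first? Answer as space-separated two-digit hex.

Two's complement of -20758 in 16 bits: 20758 = 0x5116; invert → 0xAEE9; add 1 → 0xAEEA.
Split into bytes (most-significant first): AE EA.
In big-endian order the high byte comes first in memory.
So the memory order matches the most-significant-first order: AE EA.

AE EA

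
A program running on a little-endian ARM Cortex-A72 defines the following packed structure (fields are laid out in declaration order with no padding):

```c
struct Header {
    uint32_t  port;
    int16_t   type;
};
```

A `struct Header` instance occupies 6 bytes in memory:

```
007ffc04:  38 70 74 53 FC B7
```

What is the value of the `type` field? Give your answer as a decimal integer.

`type` follows `port` (4 bytes), so it starts at byte offset 4 and occupies 2 bytes.
Bytes at offsets 4..5: FC B7.
Little-endian stores the least-significant byte at the lowest address.
Reassemble most-significant byte first: B7 FC → 0xB7FC.
Top bit is set, so as a signed 16-bit value this is 0xB7FC − 2^16 = -18436.

-18436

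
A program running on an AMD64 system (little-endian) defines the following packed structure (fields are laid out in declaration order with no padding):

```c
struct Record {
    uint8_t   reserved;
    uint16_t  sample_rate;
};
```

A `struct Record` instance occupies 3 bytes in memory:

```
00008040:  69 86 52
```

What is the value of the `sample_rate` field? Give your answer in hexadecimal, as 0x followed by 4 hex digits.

0x5286

`sample_rate` follows `reserved` (1 byte), so it starts at byte offset 1 and occupies 2 bytes.
Bytes at offsets 1..2: 86 52.
Little-endian: lowest address holds the least-significant byte.
Reassemble most-significant byte first: 52 86 → 0x5286.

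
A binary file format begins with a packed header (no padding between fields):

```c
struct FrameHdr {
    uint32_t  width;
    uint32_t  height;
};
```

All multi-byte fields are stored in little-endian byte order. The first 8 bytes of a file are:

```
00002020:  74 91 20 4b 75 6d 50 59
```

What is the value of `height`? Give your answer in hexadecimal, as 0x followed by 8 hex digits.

0x59506D75

`height` follows `width` (4 bytes), so it starts at byte offset 4 and occupies 4 bytes.
Bytes at offsets 4..7: 75 6D 50 59.
In little-endian order the low byte comes first in memory.
Reassemble most-significant byte first: 59 50 6D 75 → 0x59506D75.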